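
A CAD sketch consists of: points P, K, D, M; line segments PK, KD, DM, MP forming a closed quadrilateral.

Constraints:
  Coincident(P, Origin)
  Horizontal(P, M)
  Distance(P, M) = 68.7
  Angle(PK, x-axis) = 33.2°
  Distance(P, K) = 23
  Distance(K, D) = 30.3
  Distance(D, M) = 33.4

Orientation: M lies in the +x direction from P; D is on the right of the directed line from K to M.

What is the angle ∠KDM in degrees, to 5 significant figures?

106.38°

P is at the origin; PM is horizontal with |PM| = 68.7 and M in +x, so M = (68.7, 0). PK runs at 33.2° with |PK| = 23.0, so K = (19.246, 12.594). D is determined by |KD| = 30.3 and |DM| = 33.4 together: it lies at the intersection of circle(K, 30.3) and circle(M, 33.4). With |KM| = 51.033, the foot of the radical line on KM is 23.582 from K and the perpendicular offset is √(30.3² − 23.582²) = 19.026. Taking the right-of-KM solution: D = (37.403, -11.663).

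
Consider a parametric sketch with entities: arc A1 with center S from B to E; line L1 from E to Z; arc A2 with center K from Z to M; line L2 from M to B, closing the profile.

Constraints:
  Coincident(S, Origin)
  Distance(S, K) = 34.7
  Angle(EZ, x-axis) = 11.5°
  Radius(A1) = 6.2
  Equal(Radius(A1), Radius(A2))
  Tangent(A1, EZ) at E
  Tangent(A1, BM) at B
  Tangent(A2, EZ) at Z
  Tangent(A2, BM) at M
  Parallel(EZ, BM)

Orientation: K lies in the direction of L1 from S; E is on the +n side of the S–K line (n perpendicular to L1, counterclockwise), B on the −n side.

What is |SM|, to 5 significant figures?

35.250

The slot axis is L1's direction at 11.5°, so u = (cos 11.5°, sin 11.5°) = (0.97992, 0.19937) and n = (−sin 11.5°, cos 11.5°) = (-0.19937, 0.97992). S is at the origin and K lies 34.7 along u from S, so K = 34.7·u = (34.003, 6.9181). Tangency of A1 to both parallel lines with radius 6.2 puts E and B at S ± 6.2·n: E = (-1.2361, 6.0755), B = (1.2361, -6.0755). Equal radii place Z and M the same way about K: Z = K + 6.2·n = (32.767, 12.994), M = K − 6.2·n = (35.239, 0.84253). Then |SM| = |M − S| = 35.250.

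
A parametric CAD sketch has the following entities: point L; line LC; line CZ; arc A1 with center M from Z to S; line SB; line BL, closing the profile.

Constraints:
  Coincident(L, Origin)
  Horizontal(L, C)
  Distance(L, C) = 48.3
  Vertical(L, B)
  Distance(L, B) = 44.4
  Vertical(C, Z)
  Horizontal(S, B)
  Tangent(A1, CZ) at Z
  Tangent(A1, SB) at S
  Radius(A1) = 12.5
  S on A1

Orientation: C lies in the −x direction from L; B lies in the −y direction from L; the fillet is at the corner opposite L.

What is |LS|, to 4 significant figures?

57.04

L is at the origin; L and C share the same y with |LC| = 48.3 and C on the −x side, so C = (-48.30, 0.000). LB is vertical with |LB| = 44.4 and B on the −y side, so B = (0.000, -44.40). The virtual corner opposite L is at (-48.30, -44.40). Tangency of A1 to CZ means the radius MZ is perpendicular to CZ and the tangent condition forces MS to be normal to SB, with radius 12.5, so the center M sits 12.5 in from both sides at M = (-35.80, -31.90). That places the tangent points at Z = (-48.30, -31.90) on CZ and S = (-35.80, -44.40) on SB. Then |LS| = |S − L| = 57.04.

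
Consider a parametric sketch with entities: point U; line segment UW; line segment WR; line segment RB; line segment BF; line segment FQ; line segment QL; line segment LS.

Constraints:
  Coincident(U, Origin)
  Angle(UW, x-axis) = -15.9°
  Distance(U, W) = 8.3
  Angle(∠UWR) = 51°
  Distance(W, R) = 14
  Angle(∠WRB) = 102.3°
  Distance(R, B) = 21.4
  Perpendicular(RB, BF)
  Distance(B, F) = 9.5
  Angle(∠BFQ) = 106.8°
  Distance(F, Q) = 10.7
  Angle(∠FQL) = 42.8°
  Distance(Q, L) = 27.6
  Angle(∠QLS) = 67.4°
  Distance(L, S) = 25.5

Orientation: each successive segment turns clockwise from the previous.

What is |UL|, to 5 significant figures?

29.596

U is at the origin; UW runs at -15.9° with length 8.3, so W = (7.9825, -2.2739). ∠UWR = 51.0° gives WR at -144.90° from the x-axis; with |WR| = 14.0, R = (-3.4716, -10.324). ∠WRB = 102.3° gives RB at 137.40° from the x-axis; with |RB| = 21.4, B = (-19.224, 4.1612). RB ⟂ BF, so BF runs at 47.400°; with |BF| = 9.5, F = (-12.794, 11.154). ∠BFQ = 106.8° gives FQ at -25.800° from the x-axis; with |FQ| = 10.7, Q = (-3.1604, 6.4972). ∠FQL = 42.8° gives QL at -163.00° from the x-axis; with |QL| = 27.6, L = (-29.554, -1.5723). Then |UL| = |L − U| = 29.596.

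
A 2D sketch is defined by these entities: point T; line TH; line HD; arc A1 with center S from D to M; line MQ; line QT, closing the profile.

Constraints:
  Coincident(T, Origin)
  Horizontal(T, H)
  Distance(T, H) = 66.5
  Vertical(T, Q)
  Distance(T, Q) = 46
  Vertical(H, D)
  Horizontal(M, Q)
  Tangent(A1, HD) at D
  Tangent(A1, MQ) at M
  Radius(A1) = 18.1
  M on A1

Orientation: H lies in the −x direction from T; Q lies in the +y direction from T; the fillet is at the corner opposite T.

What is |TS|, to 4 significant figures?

55.87

T and Q share the same x with |TQ| = 46.0 and Q on the +y side, so Q = (0.000, 46.00). The virtual corner opposite T is at (-66.50, 46.00). Tangency of A1 to HD means the radius SD is perpendicular to HD and A1 meets MQ tangentially, so SM is at right angles to MQ, with radius 18.1, so the center S sits 18.1 in from both sides at S = (-48.40, 27.90). Then |TS| = |S − T| = 55.87.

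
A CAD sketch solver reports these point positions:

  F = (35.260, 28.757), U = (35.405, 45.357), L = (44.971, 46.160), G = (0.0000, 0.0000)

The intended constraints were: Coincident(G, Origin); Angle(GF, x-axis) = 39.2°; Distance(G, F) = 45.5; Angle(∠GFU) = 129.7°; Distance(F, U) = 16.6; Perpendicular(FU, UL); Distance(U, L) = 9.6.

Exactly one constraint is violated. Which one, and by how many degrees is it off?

Perpendicular(FU, UL) — off by 5.30°.

G = (0.00, 0.00) ✓; GF at 39.20° ✓; |GF| = 45.50 ✓; ∠GFU = 129.7° ✓; |FU| = 16.60 ✓; ∠(FU, UL) = 84.70° ✗; |UL| = 9.600 ✓.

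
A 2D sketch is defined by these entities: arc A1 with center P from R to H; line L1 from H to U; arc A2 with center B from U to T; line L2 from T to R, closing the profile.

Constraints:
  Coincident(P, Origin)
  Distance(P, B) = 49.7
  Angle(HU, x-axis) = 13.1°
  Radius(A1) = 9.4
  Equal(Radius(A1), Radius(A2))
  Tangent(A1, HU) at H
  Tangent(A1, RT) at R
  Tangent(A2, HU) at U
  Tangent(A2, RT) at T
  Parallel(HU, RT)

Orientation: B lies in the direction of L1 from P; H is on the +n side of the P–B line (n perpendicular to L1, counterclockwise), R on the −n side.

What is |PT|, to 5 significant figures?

50.581

Tangency of A1 to both parallel lines with radius 9.4 puts H and R at P ± 9.4·n: H = (-2.1305, 9.1554), R = (2.1305, -9.1554). Equal radii place U and T the same way about B: U = B + 9.4·n = (46.276, 20.420), T = B − 9.4·n = (50.537, 2.1092). Then |PT| = |T − P| = 50.581.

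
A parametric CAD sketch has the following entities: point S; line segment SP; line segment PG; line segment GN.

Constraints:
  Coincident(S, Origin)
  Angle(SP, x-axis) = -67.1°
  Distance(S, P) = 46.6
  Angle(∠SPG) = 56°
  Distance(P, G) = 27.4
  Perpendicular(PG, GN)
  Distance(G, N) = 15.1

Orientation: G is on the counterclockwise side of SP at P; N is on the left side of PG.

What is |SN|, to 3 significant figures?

23.6

∠SPG = 56.0°, so PG runs at -67.1° + (180° − 56.0°) = 56.9° from the x-axis; with |PG| = 27.4, G = P + 27.4·(cos 56.9°, sin 56.9°) = (33.1, -20.0). PG ⟂ GN; with |GN| = 15.1 on the left of PG, N = G + 15.1·(-0.838, 0.546) = (20.4, -11.7). Then |SN| = |N − S| = 23.6.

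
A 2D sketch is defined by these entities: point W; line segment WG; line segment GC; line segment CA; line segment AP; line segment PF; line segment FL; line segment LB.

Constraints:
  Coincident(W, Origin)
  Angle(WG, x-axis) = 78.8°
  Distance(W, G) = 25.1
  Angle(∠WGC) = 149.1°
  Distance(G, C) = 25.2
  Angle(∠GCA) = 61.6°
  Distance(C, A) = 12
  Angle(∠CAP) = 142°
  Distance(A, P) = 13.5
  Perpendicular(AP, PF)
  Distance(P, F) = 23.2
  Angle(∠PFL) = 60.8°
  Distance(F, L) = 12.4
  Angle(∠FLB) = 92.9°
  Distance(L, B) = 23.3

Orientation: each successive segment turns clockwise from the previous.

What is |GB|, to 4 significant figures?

21.22

∠PFL = 60.8° gives FL at 42.30° from the x-axis; with |FL| = 12.4, L = (8.662, 34.91). ∠FLB = 92.9° gives LB at -44.80° from the x-axis; with |LB| = 23.3, B = (25.20, 18.49). Then |GB| = |B − G| = 21.22.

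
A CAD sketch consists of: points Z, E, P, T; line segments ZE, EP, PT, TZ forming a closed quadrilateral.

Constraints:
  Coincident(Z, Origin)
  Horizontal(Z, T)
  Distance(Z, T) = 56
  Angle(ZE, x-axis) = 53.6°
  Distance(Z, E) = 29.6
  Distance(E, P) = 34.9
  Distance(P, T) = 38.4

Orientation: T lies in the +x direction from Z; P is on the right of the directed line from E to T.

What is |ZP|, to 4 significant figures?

22.16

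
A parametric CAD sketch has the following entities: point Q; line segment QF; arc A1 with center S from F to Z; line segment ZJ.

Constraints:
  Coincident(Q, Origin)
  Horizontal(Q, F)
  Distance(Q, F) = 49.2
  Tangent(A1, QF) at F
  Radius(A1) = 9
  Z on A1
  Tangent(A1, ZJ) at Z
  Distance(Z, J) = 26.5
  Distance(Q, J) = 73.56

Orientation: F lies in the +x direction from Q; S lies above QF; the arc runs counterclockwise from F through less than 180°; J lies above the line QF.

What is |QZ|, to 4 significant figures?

57.94

Q is at the origin; Q and F share the same y with |QF| = 49.2 and F on the +x side, so F = (49.20, 0.000). A1 meets QF tangentially, so SF is at right angles to QF, so S = F + (0, 9) = (49.20, 9.000). Since SZ ⟂ ZJ (tangency), |SJ| = √(9.0² + 26.5²) = 27.99 regardless of where Z sits on A1. So J lies on both circle(Q, 73.56) and circle(S, 27.99); the above-QF intersection is J = (66.83, 30.73). Z is the foot of the tangent from J: Z = (57.64, 5.879).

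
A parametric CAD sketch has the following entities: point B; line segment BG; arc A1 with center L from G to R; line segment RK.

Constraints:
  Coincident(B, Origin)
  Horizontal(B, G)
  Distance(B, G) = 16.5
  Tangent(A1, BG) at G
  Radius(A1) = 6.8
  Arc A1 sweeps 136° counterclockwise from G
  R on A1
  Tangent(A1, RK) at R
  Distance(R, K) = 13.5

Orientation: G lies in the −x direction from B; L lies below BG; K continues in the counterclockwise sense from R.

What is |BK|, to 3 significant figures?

24.0

On A1, G sits at bearing 90° from L; a 136° counterclockwise sweep puts R at bearing 226°, so R = L + 6.8·(cos 226°, sin 226°) = (-21.2, -11.7). Tangency of A1 to RK means the radius LR is perpendicular to RK, so RK runs along (−sin 226°, cos 226°); with |RK| = 13.5, K = (-11.5, -21.1). Then |BK| = |K − B| = 24.0.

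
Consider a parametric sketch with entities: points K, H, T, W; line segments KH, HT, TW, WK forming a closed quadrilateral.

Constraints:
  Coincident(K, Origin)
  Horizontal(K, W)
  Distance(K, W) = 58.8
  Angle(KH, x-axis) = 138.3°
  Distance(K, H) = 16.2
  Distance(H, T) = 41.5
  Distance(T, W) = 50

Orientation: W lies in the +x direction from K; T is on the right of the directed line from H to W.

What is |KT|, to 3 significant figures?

25.7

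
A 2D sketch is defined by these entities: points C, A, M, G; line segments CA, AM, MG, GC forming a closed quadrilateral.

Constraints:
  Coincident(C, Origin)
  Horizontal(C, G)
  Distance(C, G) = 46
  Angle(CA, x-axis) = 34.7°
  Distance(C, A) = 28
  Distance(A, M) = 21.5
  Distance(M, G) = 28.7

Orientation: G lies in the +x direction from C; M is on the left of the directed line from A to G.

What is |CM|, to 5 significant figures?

49.500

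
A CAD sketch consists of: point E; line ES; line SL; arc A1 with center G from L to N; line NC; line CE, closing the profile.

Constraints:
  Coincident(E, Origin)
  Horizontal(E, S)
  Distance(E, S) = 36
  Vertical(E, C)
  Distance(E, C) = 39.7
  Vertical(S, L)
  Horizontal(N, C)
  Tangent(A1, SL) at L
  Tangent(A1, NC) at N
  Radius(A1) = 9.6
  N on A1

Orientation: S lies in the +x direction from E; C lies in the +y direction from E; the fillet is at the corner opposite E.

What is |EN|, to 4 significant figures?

47.68

E is at the origin; E and S share the same y with |ES| = 36.0 and S on the +x side, so S = (36.00, 0.000). EC is vertical with |EC| = 39.7 and C on the +y side, so C = (0.000, 39.70). The virtual corner opposite E is at (36.00, 39.70). The tangent condition forces GL to be normal to SL and tangency of A1 to NC means the radius GN is perpendicular to NC, with radius 9.6, so the center G sits 9.6 in from both sides at G = (26.40, 30.10). That places the tangent points at L = (36.00, 30.10) on SL and N = (26.40, 39.70) on NC. Then |EN| = |N − E| = 47.68.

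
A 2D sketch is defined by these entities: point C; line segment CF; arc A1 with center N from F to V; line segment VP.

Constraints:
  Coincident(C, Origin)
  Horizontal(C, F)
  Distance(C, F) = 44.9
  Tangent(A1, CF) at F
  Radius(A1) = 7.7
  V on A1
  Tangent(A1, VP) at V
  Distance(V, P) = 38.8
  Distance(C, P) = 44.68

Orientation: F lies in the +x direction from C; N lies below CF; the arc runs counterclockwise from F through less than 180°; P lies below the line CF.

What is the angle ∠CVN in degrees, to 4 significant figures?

160.9°

Checks: |NV| = 7.700 ✓; ∠(NV, VP) = 90.00° ✓; |VP| = 38.80 ✓; |CP| = 44.68 ✓.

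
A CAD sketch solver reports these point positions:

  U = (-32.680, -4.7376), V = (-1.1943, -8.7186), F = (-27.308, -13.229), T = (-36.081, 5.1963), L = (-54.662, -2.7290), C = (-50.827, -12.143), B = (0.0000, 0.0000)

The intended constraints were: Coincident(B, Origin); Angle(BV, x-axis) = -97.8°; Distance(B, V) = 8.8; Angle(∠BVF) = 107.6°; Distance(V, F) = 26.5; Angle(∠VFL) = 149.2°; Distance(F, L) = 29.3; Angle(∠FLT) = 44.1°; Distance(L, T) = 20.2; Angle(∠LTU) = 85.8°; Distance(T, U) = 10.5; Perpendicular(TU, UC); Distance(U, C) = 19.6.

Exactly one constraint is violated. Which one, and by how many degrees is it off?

Perpendicular(TU, UC) — off by 3.30°.

B = (0.00, 0.00) ✓; BV at -97.80° ✓; |BV| = 8.800 ✓; ∠BVF = 107.6° ✓; |VF| = 26.50 ✓; ∠VFL = 149.2° ✓; |FL| = 29.30 ✓; ∠FLT = 44.10° ✓; |LT| = 20.20 ✓; ∠LTU = 85.80° ✓; |TU| = 10.50 ✓; ∠(TU, UC) = 86.70° ✗; |UC| = 19.60 ✓.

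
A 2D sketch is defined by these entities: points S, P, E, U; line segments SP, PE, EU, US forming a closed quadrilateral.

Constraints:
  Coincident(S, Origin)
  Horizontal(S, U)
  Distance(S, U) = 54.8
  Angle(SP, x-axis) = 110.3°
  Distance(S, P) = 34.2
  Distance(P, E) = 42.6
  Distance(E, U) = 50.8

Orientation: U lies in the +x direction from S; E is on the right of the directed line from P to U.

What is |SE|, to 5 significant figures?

8.5410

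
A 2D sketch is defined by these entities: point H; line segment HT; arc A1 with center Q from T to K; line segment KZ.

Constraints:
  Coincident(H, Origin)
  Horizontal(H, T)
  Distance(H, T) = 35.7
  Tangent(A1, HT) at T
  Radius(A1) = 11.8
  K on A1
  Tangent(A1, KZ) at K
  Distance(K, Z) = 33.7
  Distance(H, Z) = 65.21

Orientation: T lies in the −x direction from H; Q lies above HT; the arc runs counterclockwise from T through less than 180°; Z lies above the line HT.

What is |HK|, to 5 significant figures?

32.294

Checks: |QK| = 11.80 ✓; ∠(QK, KZ) = 90.00° ✓; |KZ| = 33.70 ✓; |HZ| = 65.21 ✓.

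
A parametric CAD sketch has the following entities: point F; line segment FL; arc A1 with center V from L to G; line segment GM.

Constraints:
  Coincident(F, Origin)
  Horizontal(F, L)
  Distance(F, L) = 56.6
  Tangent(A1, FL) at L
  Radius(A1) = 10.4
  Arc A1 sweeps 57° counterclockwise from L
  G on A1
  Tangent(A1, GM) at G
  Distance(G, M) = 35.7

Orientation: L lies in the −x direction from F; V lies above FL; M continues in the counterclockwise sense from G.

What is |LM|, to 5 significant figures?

44.674

On A1, L sits at bearing -90° from V; a 57° counterclockwise sweep puts G at bearing -33°, so G = V + 10.4·(cos -33°, sin -33°) = (-47.878, 4.7358). Tangency of A1 to GM means the radius VG is perpendicular to GM, so GM runs along (−sin -33°, cos -33°); with |GM| = 35.7, M = (-28.434, 34.676). Then |LM| = |M − L| = 44.674.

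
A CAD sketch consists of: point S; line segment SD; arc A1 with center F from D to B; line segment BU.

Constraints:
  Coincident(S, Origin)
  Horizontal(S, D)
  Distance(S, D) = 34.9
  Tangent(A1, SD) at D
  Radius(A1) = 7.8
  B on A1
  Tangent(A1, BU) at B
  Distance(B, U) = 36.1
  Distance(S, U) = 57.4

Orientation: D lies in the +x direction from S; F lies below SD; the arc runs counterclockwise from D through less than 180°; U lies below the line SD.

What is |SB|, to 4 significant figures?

28.99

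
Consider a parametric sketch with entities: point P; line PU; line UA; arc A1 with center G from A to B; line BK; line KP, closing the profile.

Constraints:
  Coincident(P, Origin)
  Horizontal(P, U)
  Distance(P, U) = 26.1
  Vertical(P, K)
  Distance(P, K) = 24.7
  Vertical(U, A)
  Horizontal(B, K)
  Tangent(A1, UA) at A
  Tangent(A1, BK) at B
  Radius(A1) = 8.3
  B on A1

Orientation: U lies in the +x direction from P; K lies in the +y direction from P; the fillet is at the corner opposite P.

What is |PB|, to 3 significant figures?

30.4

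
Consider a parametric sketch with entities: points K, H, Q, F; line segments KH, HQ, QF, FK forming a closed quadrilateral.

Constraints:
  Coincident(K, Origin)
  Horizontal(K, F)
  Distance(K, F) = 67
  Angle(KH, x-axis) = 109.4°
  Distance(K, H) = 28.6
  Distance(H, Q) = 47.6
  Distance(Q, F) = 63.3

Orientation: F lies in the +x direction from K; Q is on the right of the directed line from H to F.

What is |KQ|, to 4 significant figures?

19.00

Checks: |HQ| = 47.60 ✓; |QF| = 63.30 ✓.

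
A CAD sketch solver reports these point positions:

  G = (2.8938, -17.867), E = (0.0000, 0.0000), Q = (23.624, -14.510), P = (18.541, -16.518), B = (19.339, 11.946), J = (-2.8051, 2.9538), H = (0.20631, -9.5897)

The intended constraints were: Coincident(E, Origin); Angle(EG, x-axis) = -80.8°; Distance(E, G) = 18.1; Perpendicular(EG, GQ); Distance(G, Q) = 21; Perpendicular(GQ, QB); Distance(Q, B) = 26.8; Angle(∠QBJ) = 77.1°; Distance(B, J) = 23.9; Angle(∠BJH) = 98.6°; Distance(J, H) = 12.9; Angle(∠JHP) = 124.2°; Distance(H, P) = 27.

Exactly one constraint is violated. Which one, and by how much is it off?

Distance(H, P) = 27 — off by 7.40.

E = (0.00, 0.00) ✓; EG at -80.80° ✓; |EG| = 18.10 ✓; ∠(EG, GQ) = 90.00° ✓; |GQ| = 21.00 ✓; ∠(GQ, QB) = 90.00° ✓; |QB| = 26.80 ✓; ∠QBJ = 77.10° ✓; |BJ| = 23.90 ✓; ∠BJH = 98.60° ✓; |JH| = 12.90 ✓; ∠JHP = 124.2° ✓; |HP| = 19.60 ✗.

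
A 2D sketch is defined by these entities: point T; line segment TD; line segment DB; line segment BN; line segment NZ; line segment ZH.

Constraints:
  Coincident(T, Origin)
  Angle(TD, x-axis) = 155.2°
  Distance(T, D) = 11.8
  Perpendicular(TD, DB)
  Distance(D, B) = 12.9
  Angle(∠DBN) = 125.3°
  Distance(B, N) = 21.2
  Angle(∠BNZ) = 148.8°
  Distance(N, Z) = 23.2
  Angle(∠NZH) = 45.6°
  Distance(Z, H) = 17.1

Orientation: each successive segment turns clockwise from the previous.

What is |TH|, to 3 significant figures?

22.3

T is at the origin; TD runs at 155.2° with length 11.8, so D = (-10.7, 4.95). TD is perpendicular to DB, so DB runs at 65.2°; with |DB| = 12.9, B = (-5.30, 16.7). ∠DBN = 125.3° gives BN at 10.5° from the x-axis; with |BN| = 21.2, N = (15.5, 20.5). ∠BNZ = 148.8° gives NZ at -20.7° from the x-axis; with |NZ| = 23.2, Z = (37.2, 12.3). ∠NZH = 45.6° gives ZH at -155° from the x-axis; with |ZH| = 17.1, H = (21.7, 5.12). Then |TH| = |H − T| = 22.3.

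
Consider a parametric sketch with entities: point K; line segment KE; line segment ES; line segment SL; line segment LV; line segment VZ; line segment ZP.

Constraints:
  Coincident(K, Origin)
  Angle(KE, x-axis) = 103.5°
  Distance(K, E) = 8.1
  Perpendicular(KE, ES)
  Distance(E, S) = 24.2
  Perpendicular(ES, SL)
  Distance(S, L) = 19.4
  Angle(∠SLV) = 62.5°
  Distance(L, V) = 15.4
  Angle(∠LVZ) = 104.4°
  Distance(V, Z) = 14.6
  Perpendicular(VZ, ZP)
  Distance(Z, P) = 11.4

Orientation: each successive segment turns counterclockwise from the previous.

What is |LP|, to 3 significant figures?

18.8

K is at the origin; KE runs at 103.5° with length 8.1, so E = (-1.89, 7.88). The perpendicularity gives ES at right angles to KE, so ES runs at -166°; with |ES| = 24.2, S = (-25.4, 2.23). ES ⟂ SL, so SL runs at -76.5°; with |SL| = 19.4, L = (-20.9, -16.6). ∠SLV = 62.5° gives LV at 41.0° from the x-axis; with |LV| = 15.4, V = (-9.27, -6.53). ∠LVZ = 104.4° gives VZ at 117° from the x-axis; with |VZ| = 14.6, Z = (-15.8, 6.52). The perpendicularity gives ZP at right angles to VZ, so ZP runs at -153°; with |ZP| = 11.4, P = (-26.0, 1.42). Then |LP| = |P − L| = 18.8.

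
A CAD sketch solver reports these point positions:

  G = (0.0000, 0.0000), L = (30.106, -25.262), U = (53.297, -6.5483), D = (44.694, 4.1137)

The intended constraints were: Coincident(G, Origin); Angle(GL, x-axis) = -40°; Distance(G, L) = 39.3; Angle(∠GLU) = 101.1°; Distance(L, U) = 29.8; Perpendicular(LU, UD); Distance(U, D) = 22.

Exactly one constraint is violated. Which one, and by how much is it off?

Distance(U, D) = 22 — off by 8.30.

G = (0.00, 0.00) ✓; GL at -40.00° ✓; |GL| = 39.30 ✓; ∠GLU = 101.1° ✓; |LU| = 29.80 ✓; ∠(LU, UD) = 90.00° ✓; |UD| = 13.70 ✗.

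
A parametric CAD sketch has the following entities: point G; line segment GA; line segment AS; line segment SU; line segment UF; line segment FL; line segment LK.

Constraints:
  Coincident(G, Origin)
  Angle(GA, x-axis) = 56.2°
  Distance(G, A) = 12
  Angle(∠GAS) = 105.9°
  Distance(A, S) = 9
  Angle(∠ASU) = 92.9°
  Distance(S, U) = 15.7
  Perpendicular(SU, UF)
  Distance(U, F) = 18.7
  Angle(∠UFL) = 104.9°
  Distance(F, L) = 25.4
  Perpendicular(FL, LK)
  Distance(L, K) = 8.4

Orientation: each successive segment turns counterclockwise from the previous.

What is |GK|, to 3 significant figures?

22.3

G is at the origin; GA runs at 56.2° with length 12.0, so A = (6.68, 9.97). ∠GAS = 105.9° gives AS at 130° from the x-axis; with |AS| = 9.0, S = (0.854, 16.8). ∠ASU = 92.9° gives SU at -143° from the x-axis; with |SU| = 15.7, U = (-11.6, 7.30). SU ⟂ UF, so UF runs at -52.6°; with |UF| = 18.7, F = (-0.260, -7.56). ∠UFL = 104.9° gives FL at 22.5° from the x-axis; with |FL| = 25.4, L = (23.2, 2.16). FL is perpendicular to LK, so LK runs at 112°; with |LK| = 8.4, K = (20.0, 9.93). Then |GK| = |K − G| = 22.3.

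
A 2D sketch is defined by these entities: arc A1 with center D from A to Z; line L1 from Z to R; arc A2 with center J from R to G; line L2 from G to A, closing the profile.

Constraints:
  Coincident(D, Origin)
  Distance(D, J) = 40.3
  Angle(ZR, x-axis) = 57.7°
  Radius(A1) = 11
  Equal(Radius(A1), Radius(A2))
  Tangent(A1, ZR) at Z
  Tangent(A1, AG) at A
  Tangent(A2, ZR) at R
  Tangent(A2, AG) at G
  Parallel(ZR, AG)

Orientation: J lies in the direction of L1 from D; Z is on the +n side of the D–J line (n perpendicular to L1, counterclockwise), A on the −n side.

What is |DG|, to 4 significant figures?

41.77

Tangency of A1 to both parallel lines with radius 11.0 puts Z and A at D ± 11.0·n: Z = (-9.298, 5.878), A = (9.298, -5.878). Equal radii place R and G the same way about J: R = J + 11.0·n = (12.24, 39.94), G = J − 11.0·n = (30.83, 28.19). Then |DG| = |G − D| = 41.77.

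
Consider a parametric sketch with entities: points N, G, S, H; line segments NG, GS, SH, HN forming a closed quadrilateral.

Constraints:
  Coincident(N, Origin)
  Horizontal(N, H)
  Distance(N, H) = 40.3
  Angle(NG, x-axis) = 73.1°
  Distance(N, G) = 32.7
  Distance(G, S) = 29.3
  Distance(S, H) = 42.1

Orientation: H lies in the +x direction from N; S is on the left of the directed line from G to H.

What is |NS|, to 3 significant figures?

55.8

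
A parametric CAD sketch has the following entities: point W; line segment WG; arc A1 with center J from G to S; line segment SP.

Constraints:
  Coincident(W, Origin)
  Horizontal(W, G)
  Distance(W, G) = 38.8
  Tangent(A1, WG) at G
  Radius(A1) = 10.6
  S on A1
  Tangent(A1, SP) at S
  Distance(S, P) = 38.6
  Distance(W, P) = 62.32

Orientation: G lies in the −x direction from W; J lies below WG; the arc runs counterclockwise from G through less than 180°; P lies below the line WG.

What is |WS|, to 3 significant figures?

50.8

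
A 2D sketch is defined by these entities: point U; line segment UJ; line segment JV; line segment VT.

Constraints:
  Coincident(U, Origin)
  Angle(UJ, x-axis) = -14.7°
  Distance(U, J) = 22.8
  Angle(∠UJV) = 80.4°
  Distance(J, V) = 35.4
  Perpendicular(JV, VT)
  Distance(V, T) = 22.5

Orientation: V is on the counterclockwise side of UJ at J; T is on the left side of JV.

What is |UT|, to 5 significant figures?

31.598

U is at the origin; UJ runs at -14.7° with length 22.8, so J = 22.8·(cos -14.7°, sin -14.7°) = (22.054, -5.7857). ∠UJV = 80.4°, so JV runs at -14.7° + (180° − 80.4°) = 84.900° from the x-axis; with |JV| = 35.4, V = J + 35.4·(cos 84.900°, sin 84.900°) = (25.201, 29.474). JV is perpendicular to VT; with |VT| = 22.5 on the left of JV, T = V + 22.5·(-0.99604, 0.088894) = (2.7896, 31.474). Then |UT| = |T − U| = 31.598.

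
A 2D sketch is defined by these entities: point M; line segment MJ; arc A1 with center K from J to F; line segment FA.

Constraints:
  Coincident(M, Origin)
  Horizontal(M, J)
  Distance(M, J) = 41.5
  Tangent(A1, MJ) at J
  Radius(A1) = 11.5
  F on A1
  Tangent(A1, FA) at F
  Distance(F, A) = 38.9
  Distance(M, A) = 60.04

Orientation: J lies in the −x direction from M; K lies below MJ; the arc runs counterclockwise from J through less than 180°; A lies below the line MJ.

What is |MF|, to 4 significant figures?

54.26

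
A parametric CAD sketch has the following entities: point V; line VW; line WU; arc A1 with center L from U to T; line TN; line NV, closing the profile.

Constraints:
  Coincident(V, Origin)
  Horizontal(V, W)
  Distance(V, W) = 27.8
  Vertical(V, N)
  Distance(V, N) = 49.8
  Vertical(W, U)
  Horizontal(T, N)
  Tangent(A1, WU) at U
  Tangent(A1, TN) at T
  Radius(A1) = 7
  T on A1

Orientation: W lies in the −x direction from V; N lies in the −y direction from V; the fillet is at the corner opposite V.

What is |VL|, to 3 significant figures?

47.6

V is at the origin; V and W share the same y with |VW| = 27.8 and W on the −x side, so W = (-27.8, 0.00). V and N share the same x with |VN| = 49.8 and N on the −y side, so N = (0.00, -49.8). The virtual corner opposite V is at (-27.8, -49.8). Since A1 is tangent to WU there, LU ⟂ WU and tangency of A1 to TN means the radius LT is perpendicular to TN, with radius 7.0, so the center L sits 7.0 in from both sides at L = (-20.8, -42.8). Then |VL| = |L − V| = 47.6.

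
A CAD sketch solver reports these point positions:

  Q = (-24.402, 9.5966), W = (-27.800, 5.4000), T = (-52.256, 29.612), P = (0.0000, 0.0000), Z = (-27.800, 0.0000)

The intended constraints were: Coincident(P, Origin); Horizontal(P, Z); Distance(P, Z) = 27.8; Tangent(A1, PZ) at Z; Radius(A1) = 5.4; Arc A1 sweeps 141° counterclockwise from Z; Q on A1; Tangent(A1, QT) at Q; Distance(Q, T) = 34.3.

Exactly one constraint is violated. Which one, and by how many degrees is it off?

Tangent(A1, QT) at Q — off by 3.30°.

P = (0.00, 0.00) ✓; P.y = 0.00, Z.y = 0.00 ✓; |PZ| = 27.80 ✓; ∠(WZ, ZP) = 90.00° ✓; |WZ| = 5.400 ✓; bearing(W→Q) − bearing(W→Z) = 141.0° ✓; |WQ| = 5.400 ✓; ∠(WQ, QT) = 86.70° ✗; |QT| = 34.30 ✓.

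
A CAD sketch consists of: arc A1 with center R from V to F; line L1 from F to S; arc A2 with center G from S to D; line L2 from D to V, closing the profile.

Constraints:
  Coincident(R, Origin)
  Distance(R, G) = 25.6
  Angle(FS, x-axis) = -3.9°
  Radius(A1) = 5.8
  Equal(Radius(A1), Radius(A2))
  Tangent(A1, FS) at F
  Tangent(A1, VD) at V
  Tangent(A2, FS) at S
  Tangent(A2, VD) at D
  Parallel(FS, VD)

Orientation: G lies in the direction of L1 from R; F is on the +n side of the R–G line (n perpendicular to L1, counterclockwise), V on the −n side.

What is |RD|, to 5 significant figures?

26.249

The slot axis is L1's direction at -3.9°, so u = (cos -3.9°, sin -3.9°) = (0.99768, -0.068015) and n = (−sin -3.9°, cos -3.9°) = (0.068015, 0.99768). R is at the origin and G lies 25.6 along u from R, so G = 25.6·u = (25.541, -1.7412). Tangency of A1 to both parallel lines with radius 5.8 puts F and V at R ± 5.8·n: F = (0.39449, 5.7866), V = (-0.39449, -5.7866). Equal radii place S and D the same way about G: S = G + 5.8·n = (25.935, 4.0454), D = G − 5.8·n = (25.146, -7.5278). Then |RD| = |D − R| = 26.249.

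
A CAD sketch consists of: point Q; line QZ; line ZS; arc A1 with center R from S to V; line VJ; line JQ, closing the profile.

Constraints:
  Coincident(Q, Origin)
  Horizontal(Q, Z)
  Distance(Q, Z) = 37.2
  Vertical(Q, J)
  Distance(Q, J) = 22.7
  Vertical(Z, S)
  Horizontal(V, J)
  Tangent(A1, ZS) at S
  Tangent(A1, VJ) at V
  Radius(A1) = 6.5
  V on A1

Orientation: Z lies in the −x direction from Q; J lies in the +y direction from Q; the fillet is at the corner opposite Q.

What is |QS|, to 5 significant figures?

40.574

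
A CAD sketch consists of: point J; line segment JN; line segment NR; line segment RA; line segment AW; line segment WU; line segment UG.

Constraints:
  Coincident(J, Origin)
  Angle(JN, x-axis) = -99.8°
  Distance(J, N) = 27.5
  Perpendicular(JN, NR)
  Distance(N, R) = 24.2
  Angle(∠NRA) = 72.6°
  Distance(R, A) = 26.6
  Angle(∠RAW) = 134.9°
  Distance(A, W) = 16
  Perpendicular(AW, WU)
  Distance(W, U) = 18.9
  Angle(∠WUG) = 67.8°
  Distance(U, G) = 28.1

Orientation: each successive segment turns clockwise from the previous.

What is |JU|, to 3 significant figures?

13.3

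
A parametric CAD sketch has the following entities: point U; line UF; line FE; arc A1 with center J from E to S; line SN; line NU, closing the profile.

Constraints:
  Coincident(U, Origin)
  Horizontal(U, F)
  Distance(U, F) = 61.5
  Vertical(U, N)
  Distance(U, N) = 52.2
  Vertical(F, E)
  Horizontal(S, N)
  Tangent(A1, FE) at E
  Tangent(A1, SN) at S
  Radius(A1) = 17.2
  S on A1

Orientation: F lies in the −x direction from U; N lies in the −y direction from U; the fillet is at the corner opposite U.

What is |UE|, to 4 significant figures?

70.76

The virtual corner opposite U is at (-61.50, -52.20). The tangent condition forces JE to be normal to FE and the tangent condition forces JS to be normal to SN, with radius 17.2, so the center J sits 17.2 in from both sides at J = (-44.30, -35.00). That places the tangent points at E = (-61.50, -35.00) on FE and S = (-44.30, -52.20) on SN. Then |UE| = |E − U| = 70.76.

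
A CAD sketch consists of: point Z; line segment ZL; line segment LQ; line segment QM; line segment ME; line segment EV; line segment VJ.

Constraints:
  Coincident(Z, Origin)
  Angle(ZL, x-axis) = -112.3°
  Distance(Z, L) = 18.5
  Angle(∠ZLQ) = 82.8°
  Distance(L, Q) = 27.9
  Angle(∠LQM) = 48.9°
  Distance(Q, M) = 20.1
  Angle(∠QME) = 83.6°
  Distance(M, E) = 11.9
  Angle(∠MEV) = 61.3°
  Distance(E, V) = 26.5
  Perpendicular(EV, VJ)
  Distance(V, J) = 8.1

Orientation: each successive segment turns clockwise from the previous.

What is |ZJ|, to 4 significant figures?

33.65

∠MEV = 61.3° gives EV at 164.3° from the x-axis; with |EV| = 26.5, V = (-35.18, -1.125). EV ⟂ VJ, so VJ runs at 74.30°; with |VJ| = 8.1, J = (-32.99, 6.672). Then |ZJ| = |J − Z| = 33.65.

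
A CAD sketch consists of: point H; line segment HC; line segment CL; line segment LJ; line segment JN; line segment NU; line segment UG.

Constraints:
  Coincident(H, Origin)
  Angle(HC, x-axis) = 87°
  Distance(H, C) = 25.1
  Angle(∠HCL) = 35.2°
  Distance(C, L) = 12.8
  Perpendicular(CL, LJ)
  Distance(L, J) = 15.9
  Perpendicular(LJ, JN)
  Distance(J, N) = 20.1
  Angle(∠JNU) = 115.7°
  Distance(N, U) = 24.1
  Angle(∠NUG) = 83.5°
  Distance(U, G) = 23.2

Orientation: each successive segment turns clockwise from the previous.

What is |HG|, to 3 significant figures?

32.4

∠JNU = 115.7° gives NU at 57.9° from the x-axis; with |NU| = 24.1, U = (-3.22, 43.2). ∠NUG = 83.5° gives UG at -38.6° from the x-axis; with |UG| = 23.2, G = (14.9, 28.7). Then |HG| = |G − H| = 32.4.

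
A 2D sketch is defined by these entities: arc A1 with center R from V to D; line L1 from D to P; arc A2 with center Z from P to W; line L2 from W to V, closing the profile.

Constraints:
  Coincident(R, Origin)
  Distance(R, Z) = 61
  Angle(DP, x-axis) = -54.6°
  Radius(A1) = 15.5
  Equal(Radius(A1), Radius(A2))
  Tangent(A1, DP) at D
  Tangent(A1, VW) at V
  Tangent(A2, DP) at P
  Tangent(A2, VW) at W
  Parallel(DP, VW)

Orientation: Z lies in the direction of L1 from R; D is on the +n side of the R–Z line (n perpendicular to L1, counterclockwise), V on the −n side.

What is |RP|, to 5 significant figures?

62.938

The slot axis is L1's direction at -54.6°, so u = (cos -54.6°, sin -54.6°) = (0.57928, -0.81513) and n = (−sin -54.6°, cos -54.6°) = (0.81513, 0.57928). R is at the origin and Z lies 61.0 along u from R, so Z = 61.0·u = (35.336, -49.723). Tangency of A1 to both parallel lines with radius 15.5 puts D and V at R ± 15.5·n: D = (12.634, 8.9789), V = (-12.634, -8.9789). Equal radii place P and W the same way about Z: P = Z + 15.5·n = (47.971, -40.744), W = Z − 15.5·n = (22.702, -58.702). Then |RP| = |P − R| = 62.938.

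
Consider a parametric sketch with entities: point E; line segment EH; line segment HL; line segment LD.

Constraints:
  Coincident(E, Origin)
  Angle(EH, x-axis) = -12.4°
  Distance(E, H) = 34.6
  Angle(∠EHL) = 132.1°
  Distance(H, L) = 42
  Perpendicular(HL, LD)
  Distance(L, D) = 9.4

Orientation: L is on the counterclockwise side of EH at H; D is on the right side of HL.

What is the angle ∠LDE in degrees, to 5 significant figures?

61.722°

E is at the origin; EH runs at -12.4° with length 34.6, so H = 34.6·(cos -12.4°, sin -12.4°) = (33.793, -7.4298). ∠EHL = 132.1°, so HL runs at -12.4° + (180° − 132.1°) = 35.500° from the x-axis; with |HL| = 42.0, L = H + 42.0·(cos 35.500°, sin 35.500°) = (67.986, 16.960). HL ⟂ LD; with |LD| = 9.4 on the right of HL, D = L + 9.4·(0.58070, -0.81412) = (73.444, 9.3070). Then cos ∠LDE = DL·DE / (|DL||DE|), giving 61.722°.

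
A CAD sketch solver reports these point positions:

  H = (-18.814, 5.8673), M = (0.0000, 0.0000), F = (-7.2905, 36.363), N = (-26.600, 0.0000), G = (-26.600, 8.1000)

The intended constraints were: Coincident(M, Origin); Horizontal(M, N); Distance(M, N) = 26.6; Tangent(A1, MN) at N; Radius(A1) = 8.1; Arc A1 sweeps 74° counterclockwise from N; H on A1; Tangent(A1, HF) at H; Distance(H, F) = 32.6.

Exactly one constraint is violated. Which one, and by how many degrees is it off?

Tangent(A1, HF) at H — off by 4.70°.

M = (0.00, 0.00) ✓; M.y = 0.00, N.y = 0.00 ✓; |MN| = 26.60 ✓; ∠(GN, NM) = 90.00° ✓; |GN| = 8.100 ✓; bearing(G→H) − bearing(G→N) = 74.00° ✓; |GH| = 8.100 ✓; ∠(GH, HF) = 94.70° ✗; |HF| = 32.60 ✓.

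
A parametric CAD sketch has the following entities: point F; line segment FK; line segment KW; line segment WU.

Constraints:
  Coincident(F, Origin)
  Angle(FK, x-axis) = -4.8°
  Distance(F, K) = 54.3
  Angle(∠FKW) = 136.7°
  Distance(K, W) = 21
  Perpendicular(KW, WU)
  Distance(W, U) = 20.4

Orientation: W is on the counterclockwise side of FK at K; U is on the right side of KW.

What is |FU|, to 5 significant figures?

83.575

F is at the origin; FK runs at -4.8° with length 54.3, so K = 54.3·(cos -4.8°, sin -4.8°) = (54.110, -4.5437). ∠FKW = 136.7°, so KW runs at -4.8° + (180° − 136.7°) = 38.500° from the x-axis; with |KW| = 21.0, W = K + 21.0·(cos 38.500°, sin 38.500°) = (70.544, 8.5291). KW is perpendicular to WU; with |WU| = 20.4 on the right of KW, U = W + 20.4·(0.62251, -0.78261) = (83.244, -7.4361). Then |FU| = |U − F| = 83.575.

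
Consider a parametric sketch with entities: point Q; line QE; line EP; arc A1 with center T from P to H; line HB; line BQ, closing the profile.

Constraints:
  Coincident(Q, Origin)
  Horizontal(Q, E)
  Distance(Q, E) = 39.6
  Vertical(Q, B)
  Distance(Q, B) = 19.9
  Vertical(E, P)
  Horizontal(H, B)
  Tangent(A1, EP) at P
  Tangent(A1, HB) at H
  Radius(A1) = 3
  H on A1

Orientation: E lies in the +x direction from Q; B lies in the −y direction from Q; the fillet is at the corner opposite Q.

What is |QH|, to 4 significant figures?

41.66

Q is at the origin; Q and E share the same y with |QE| = 39.6 and E on the +x side, so E = (39.60, 0.000). Q and B share the same x with |QB| = 19.9 and B on the −y side, so B = (0.000, -19.90). The virtual corner opposite Q is at (39.60, -19.90). Since A1 is tangent to EP there, TP ⟂ EP and the tangent condition forces TH to be normal to HB, with radius 3.0, so the center T sits 3.0 in from both sides at T = (36.60, -16.90). That places the tangent points at P = (39.60, -16.90) on EP and H = (36.60, -19.90) on HB. Then |QH| = |H − Q| = 41.66.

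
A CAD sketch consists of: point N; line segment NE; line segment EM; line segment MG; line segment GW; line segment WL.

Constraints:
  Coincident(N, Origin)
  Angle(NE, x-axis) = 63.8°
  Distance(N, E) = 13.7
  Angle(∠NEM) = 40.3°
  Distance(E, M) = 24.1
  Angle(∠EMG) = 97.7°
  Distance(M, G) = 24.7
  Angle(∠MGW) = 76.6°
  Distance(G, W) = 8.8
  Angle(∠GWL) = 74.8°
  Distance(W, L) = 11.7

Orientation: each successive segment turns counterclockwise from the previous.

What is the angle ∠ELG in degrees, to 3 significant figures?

140°

∠MGW = 76.6° gives GW at 29.2° from the x-axis; with |GW| = 8.8, W = (-1.65, -16.8). ∠GWL = 74.8° gives WL at 134° from the x-axis; with |WL| = 11.7, L = (-9.83, -8.43). Then cos ∠ELG = LE·LG / (|LE||LG|), giving 140°.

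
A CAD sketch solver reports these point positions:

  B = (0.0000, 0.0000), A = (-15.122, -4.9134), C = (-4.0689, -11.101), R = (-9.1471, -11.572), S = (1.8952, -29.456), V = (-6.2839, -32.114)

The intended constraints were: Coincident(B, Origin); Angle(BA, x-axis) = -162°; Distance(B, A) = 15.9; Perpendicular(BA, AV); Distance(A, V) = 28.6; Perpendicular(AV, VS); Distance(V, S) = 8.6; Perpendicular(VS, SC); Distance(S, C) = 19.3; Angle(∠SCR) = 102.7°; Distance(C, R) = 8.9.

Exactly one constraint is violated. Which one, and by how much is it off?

Distance(C, R) = 8.9 — off by 3.80.

B = (0.00, 0.00) ✓; BA at -162.0° ✓; |BA| = 15.90 ✓; ∠(BA, AV) = 90.00° ✓; |AV| = 28.60 ✓; ∠(AV, VS) = 90.00° ✓; |VS| = 8.600 ✓; ∠(VS, SC) = 90.00° ✓; |SC| = 19.30 ✓; ∠SCR = 102.7° ✓; |CR| = 5.100 ✗.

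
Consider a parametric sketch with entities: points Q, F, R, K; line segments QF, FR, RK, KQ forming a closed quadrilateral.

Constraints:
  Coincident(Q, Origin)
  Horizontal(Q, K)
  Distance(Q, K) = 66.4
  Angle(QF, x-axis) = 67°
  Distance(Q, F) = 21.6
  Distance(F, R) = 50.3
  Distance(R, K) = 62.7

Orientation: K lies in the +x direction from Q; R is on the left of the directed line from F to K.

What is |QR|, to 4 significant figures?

71.13

Q is at the origin; Q and K share the same y with |QK| = 66.4 and K in +x, so K = (66.4, 0). QF runs at 67.0° with |QF| = 21.6, so F = (8.440, 19.88). R is determined by |FR| = 50.3 and |RK| = 62.7 together: it lies at the intersection of circle(F, 50.3) and circle(K, 62.7). With |FK| = 61.28, the foot of the radical line on FK is 19.20 from F and the perpendicular offset is √(50.3² − 19.20²) = 46.49. Taking the left-of-FK solution: R = (41.69, 57.63).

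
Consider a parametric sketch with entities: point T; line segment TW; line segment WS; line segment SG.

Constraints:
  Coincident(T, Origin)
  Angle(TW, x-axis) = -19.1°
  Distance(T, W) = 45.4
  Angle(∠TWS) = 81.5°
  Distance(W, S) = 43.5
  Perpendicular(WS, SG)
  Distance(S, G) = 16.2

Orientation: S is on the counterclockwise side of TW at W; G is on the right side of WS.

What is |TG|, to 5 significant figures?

71.322

T is at the origin; TW runs at -19.1° with length 45.4, so W = 45.4·(cos -19.1°, sin -19.1°) = (42.901, -14.856). ∠TWS = 81.5°, so WS runs at -19.1° + (180° − 81.5°) = 79.400° from the x-axis; with |WS| = 43.5, S = W + 43.5·(cos 79.400°, sin 79.400°) = (50.903, 27.902). The perpendicularity gives SG at right angles to WS; with |SG| = 16.2 on the right of WS, G = S + 16.2·(0.98294, -0.18395) = (66.826, 24.922). Then |TG| = |G − T| = 71.322.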